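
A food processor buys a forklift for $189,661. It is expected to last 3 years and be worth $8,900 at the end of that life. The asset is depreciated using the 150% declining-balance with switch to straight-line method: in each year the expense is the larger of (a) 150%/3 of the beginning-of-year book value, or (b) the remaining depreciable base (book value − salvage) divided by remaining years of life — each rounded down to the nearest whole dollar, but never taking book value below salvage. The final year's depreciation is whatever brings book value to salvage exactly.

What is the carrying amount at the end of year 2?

$47,416

Depreciable base = $189,661 − $8,900 = $180,761.
Year 1: DB = ⌊$189,661 × 150%/3⌋ = $94,830; SL = ⌊$180,761/3⌋ = $60,253 → take DB $94,830. Book value $94,831.
Year 2: DB = ⌊$94,831 × 150%/3⌋ = $47,415; SL = ⌊$85,931/2⌋ = $42,965 → take DB $47,415. Book value $47,416.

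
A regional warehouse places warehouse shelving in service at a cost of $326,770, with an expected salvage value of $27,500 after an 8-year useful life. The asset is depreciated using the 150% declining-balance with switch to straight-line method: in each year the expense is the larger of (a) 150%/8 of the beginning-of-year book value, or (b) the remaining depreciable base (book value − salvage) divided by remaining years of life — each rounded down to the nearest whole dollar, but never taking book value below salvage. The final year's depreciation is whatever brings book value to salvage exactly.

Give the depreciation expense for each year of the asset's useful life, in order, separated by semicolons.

$61,269; $49,781; $40,447; $32,863; $28,727; $28,727; $28,728; $28,728

Depreciable base = $326,770 − $27,500 = $299,270.
Year 1: DB = ⌊$326,770 × 150%/8⌋ = $61,269; SL = ⌊$299,270/8⌋ = $37,408 → take DB $61,269. Book value $265,501.
Year 2: DB = ⌊$265,501 × 150%/8⌋ = $49,781; SL = ⌊$238,001/7⌋ = $34,000 → take DB $49,781. Book value $215,720.
Year 3: DB = ⌊$215,720 × 150%/8⌋ = $40,447; SL = ⌊$188,220/6⌋ = $31,370 → take DB $40,447. Book value $175,273.
Year 4: DB = ⌊$175,273 × 150%/8⌋ = $32,863; SL = ⌊$147,773/5⌋ = $29,554 → take DB $32,863. Book value $142,410.
Year 5: DB = ⌊$142,410 × 150%/8⌋ = $26,701; SL = ⌊$114,910/4⌋ = $28,727 → take SL $28,727. Book value $113,683.
Year 6: DB = ⌊$113,683 × 150%/8⌋ = $21,315; SL = ⌊$86,183/3⌋ = $28,727 → take SL $28,727. Book value $84,956.
Year 7: DB = ⌊$84,956 × 150%/8⌋ = $15,929; SL = ⌊$57,456/2⌋ = $28,728 → take SL $28,728. Book value $56,228.
Year 8 (final): $56,228 − $27,500 = $28,728. Book value $27,500.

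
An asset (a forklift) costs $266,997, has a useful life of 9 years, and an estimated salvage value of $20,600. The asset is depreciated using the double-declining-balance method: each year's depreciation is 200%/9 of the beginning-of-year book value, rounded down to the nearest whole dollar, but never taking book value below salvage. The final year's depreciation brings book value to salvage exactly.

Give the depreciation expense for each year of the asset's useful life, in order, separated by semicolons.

$59,332; $46,147; $35,892; $27,916; $21,713; $16,888; $13,135; $10,216; $15,158

Depreciable base = $266,997 − $20,600 = $246,397.
Year 1: ⌊$266,997 × 200%/9⌋ = $59,332. Book value $207,665.
Year 2: ⌊$207,665 × 200%/9⌋ = $46,147. Book value $161,518.
Year 3: ⌊$161,518 × 200%/9⌋ = $35,892. Book value $125,626.
Year 4: ⌊$125,626 × 200%/9⌋ = $27,916. Book value $97,710.
Year 5: ⌊$97,710 × 200%/9⌋ = $21,713. Book value $75,997.
Year 6: ⌊$75,997 × 200%/9⌋ = $16,888. Book value $59,109.
Year 7: ⌊$59,109 × 200%/9⌋ = $13,135. Book value $45,974.
Year 8: ⌊$45,974 × 200%/9⌋ = $10,216. Book value $35,758.
Year 9 (final): $35,758 − $20,600 = $15,158. Book value $20,600.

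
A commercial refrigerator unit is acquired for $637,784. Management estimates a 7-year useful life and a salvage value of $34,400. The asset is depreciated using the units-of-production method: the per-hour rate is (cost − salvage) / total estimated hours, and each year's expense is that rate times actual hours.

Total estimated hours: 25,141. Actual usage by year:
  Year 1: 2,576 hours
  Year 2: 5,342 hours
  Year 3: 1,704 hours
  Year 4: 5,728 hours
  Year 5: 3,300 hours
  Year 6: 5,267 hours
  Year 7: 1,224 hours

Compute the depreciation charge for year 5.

$79,200

Depreciable base = $637,784 − $34,400 = $603,384.
Rate = $603,384 / 25,141 hours = $24 per hour.
Year 1: 2,576 × $24 = $61,824. Book value $575,960.
Year 2: 5,342 × $24 = $128,208. Book value $447,752.
Year 3: 1,704 × $24 = $40,896. Book value $406,856.
Year 4: 5,728 × $24 = $137,472. Book value $269,384.
Year 5: 3,300 × $24 = $79,200. Book value $190,184.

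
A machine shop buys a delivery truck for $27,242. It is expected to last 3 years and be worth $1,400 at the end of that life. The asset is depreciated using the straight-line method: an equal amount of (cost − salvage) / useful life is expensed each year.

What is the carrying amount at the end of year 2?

Depreciable base = $27,242 − $1,400 = $25,842.
Annual expense = $25,842 / 3 = $8,614.
End of year 1: book value $18,628.
End of year 2: book value $10,014.

$10,014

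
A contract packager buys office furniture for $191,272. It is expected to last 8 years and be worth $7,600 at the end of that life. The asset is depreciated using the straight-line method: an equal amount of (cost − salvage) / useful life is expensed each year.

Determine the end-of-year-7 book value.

Depreciable base = $191,272 − $7,600 = $183,672.
Annual expense = $183,672 / 8 = $22,959.
End of year 1: book value $168,313.
End of year 2: book value $145,354.
End of year 3: book value $122,395.
End of year 4: book value $99,436.
End of year 5: book value $76,477.
End of year 6: book value $53,518.
End of year 7: book value $30,559.

$30,559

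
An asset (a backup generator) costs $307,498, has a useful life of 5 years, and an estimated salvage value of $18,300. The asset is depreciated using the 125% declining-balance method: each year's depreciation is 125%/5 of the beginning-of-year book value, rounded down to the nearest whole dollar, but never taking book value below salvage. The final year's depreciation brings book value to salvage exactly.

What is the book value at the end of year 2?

Depreciable base = $307,498 − $18,300 = $289,198.
Year 1: ⌊$307,498 × 125%/5⌋ = $76,874. Book value $230,624.
Year 2: ⌊$230,624 × 125%/5⌋ = $57,656. Book value $172,968.

$172,968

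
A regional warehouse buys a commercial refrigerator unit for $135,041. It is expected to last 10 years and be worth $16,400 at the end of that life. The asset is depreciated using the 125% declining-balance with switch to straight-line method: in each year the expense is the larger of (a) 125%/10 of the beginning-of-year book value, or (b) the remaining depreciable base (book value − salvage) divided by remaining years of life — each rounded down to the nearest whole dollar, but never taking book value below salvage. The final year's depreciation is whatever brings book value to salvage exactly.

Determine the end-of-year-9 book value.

Depreciable base = $135,041 − $16,400 = $118,641.
Year 1: DB = ⌊$135,041 × 125%/10⌋ = $16,880; SL = ⌊$118,641/10⌋ = $11,864 → take DB $16,880. Book value $118,161.
Year 2: DB = ⌊$118,161 × 125%/10⌋ = $14,770; SL = ⌊$101,761/9⌋ = $11,306 → take DB $14,770. Book value $103,391.
Year 3: DB = ⌊$103,391 × 125%/10⌋ = $12,923; SL = ⌊$86,991/8⌋ = $10,873 → take DB $12,923. Book value $90,468.
Year 4: DB = ⌊$90,468 × 125%/10⌋ = $11,308; SL = ⌊$74,068/7⌋ = $10,581 → take DB $11,308. Book value $79,160.
Year 5: DB = ⌊$79,160 × 125%/10⌋ = $9,895; SL = ⌊$62,760/6⌋ = $10,460 → take SL $10,460. Book value $68,700.
Year 6: DB = ⌊$68,700 × 125%/10⌋ = $8,587; SL = ⌊$52,300/5⌋ = $10,460 → take SL $10,460. Book value $58,240.
Year 7: DB = ⌊$58,240 × 125%/10⌋ = $7,280; SL = ⌊$41,840/4⌋ = $10,460 → take SL $10,460. Book value $47,780.
Year 8: DB = ⌊$47,780 × 125%/10⌋ = $5,972; SL = ⌊$31,380/3⌋ = $10,460 → take SL $10,460. Book value $37,320.
Year 9: DB = ⌊$37,320 × 125%/10⌋ = $4,665; SL = ⌊$20,920/2⌋ = $10,460 → take SL $10,460. Book value $26,860.

$26,860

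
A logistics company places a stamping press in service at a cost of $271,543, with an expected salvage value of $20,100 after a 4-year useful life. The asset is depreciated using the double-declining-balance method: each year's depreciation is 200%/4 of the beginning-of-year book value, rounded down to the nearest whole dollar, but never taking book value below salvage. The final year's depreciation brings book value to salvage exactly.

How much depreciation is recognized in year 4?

Depreciable base = $271,543 − $20,100 = $251,443.
Year 1: ⌊$271,543 × 200%/4⌋ = $135,771. Book value $135,772.
Year 2: ⌊$135,772 × 200%/4⌋ = $67,886. Book value $67,886.
Year 3: ⌊$67,886 × 200%/4⌋ = $33,943. Book value $33,943.
Year 4 (final): $33,943 − $20,100 = $13,843. Book value $20,100.

$13,843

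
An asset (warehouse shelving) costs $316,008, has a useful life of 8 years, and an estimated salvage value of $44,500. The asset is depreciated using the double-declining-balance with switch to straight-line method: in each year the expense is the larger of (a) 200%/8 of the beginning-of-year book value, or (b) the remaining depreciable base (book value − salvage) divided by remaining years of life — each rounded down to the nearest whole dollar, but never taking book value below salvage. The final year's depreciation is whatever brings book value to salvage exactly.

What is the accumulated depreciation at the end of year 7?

Depreciable base = $316,008 − $44,500 = $271,508.
Year 1: DB = ⌊$316,008 × 200%/8⌋ = $79,002; SL = ⌊$271,508/8⌋ = $33,938 → take DB $79,002. Book value $237,006.
Year 2: DB = ⌊$237,006 × 200%/8⌋ = $59,251; SL = ⌊$192,506/7⌋ = $27,500 → take DB $59,251. Book value $177,755.
Year 3: DB = ⌊$177,755 × 200%/8⌋ = $44,438; SL = ⌊$133,255/6⌋ = $22,209 → take DB $44,438. Book value $133,317.
Year 4: DB = ⌊$133,317 × 200%/8⌋ = $33,329; SL = ⌊$88,817/5⌋ = $17,763 → take DB $33,329. Book value $99,988.
Year 5: DB = ⌊$99,988 × 200%/8⌋ = $24,997; SL = ⌊$55,488/4⌋ = $13,872 → take DB $24,997. Book value $74,991.
Year 6: DB = ⌊$74,991 × 200%/8⌋ = $18,747; SL = ⌊$30,491/3⌋ = $10,163 → take DB $18,747. Book value $56,244.
Year 7: DB = ⌊$56,244 × 200%/8⌋ = $14,061; SL = ⌊$11,744/2⌋ = $5,872 → take DB $14,061, capped at $11,744. Book value $44,500.
Accumulated through year 7 = $316,008 − $44,500 = $271,508.

$271,508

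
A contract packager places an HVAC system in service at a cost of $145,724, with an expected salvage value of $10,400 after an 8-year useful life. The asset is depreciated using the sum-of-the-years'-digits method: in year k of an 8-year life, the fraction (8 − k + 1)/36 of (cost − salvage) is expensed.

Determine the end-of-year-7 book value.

Depreciable base = $145,724 − $10,400 = $135,324.
Sum of the years' digits = 8+7+6+5+4+3+2+1 = 36.
Year 1: $135,324 × 8/36 = $30,072. Book value $115,652.
Year 2: $135,324 × 7/36 = $26,313. Book value $89,339.
Year 3: $135,324 × 6/36 = $22,554. Book value $66,785.
Year 4: $135,324 × 5/36 = $18,795. Book value $47,990.
Year 5: $135,324 × 4/36 = $15,036. Book value $32,954.
Year 6: $135,324 × 3/36 = $11,277. Book value $21,677.
Year 7: $135,324 × 2/36 = $7,518. Book value $14,159.

$14,159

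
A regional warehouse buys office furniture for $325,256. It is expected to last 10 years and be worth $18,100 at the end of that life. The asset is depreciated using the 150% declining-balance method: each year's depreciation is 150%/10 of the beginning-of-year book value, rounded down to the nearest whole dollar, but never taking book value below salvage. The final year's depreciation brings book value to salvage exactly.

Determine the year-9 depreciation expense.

Depreciable base = $325,256 − $18,100 = $307,156.
Year 1: ⌊$325,256 × 150%/10⌋ = $48,788. Book value $276,468.
Year 2: ⌊$276,468 × 150%/10⌋ = $41,470. Book value $234,998.
Year 3: ⌊$234,998 × 150%/10⌋ = $35,249. Book value $199,749.
Year 4: ⌊$199,749 × 150%/10⌋ = $29,962. Book value $169,787.
Year 5: ⌊$169,787 × 150%/10⌋ = $25,468. Book value $144,319.
Year 6: ⌊$144,319 × 150%/10⌋ = $21,647. Book value $122,672.
Year 7: ⌊$122,672 × 150%/10⌋ = $18,400. Book value $104,272.
Year 8: ⌊$104,272 × 150%/10⌋ = $15,640. Book value $88,632.
Year 9: ⌊$88,632 × 150%/10⌋ = $13,294. Book value $75,338.

$13,294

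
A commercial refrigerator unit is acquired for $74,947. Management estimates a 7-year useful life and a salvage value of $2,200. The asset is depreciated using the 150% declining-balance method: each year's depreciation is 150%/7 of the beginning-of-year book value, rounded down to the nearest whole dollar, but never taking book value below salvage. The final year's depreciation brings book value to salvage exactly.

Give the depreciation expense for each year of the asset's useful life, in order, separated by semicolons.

$16,060; $12,618; $9,914; $7,790; $6,121; $4,809; $15,435

Depreciable base = $74,947 − $2,200 = $72,747.
Year 1: ⌊$74,947 × 150%/7⌋ = $16,060. Book value $58,887.
Year 2: ⌊$58,887 × 150%/7⌋ = $12,618. Book value $46,269.
Year 3: ⌊$46,269 × 150%/7⌋ = $9,914. Book value $36,355.
Year 4: ⌊$36,355 × 150%/7⌋ = $7,790. Book value $28,565.
Year 5: ⌊$28,565 × 150%/7⌋ = $6,121. Book value $22,444.
Year 6: ⌊$22,444 × 150%/7⌋ = $4,809. Book value $17,635.
Year 7 (final): $17,635 − $2,200 = $15,435. Book value $2,200.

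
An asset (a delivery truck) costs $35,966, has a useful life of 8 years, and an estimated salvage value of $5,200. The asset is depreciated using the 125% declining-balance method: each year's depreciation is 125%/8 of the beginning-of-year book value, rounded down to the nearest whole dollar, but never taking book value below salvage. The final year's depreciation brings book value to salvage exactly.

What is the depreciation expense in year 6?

$2,403

Depreciable base = $35,966 − $5,200 = $30,766.
Year 1: ⌊$35,966 × 125%/8⌋ = $5,619. Book value $30,347.
Year 2: ⌊$30,347 × 125%/8⌋ = $4,741. Book value $25,606.
Year 3: ⌊$25,606 × 125%/8⌋ = $4,000. Book value $21,606.
Year 4: ⌊$21,606 × 125%/8⌋ = $3,375. Book value $18,231.
Year 5: ⌊$18,231 × 125%/8⌋ = $2,848. Book value $15,383.
Year 6: ⌊$15,383 × 125%/8⌋ = $2,403. Book value $12,980.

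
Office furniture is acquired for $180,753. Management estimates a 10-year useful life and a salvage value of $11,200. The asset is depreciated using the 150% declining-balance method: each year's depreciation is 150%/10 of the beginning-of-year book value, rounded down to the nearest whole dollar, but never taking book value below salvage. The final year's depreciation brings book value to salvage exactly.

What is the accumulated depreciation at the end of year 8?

$131,497

Depreciable base = $180,753 − $11,200 = $169,553.
Year 1: ⌊$180,753 × 150%/10⌋ = $27,112. Book value $153,641.
Year 2: ⌊$153,641 × 150%/10⌋ = $23,046. Book value $130,595.
Year 3: ⌊$130,595 × 150%/10⌋ = $19,589. Book value $111,006.
Year 4: ⌊$111,006 × 150%/10⌋ = $16,650. Book value $94,356.
Year 5: ⌊$94,356 × 150%/10⌋ = $14,153. Book value $80,203.
Year 6: ⌊$80,203 × 150%/10⌋ = $12,030. Book value $68,173.
Year 7: ⌊$68,173 × 150%/10⌋ = $10,225. Book value $57,948.
Year 8: ⌊$57,948 × 150%/10⌋ = $8,692. Book value $49,256.
Accumulated through year 8 = $180,753 − $49,256 = $131,497.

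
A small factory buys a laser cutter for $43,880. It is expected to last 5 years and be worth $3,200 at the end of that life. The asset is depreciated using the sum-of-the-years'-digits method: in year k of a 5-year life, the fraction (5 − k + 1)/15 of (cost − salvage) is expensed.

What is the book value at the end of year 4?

Depreciable base = $43,880 − $3,200 = $40,680.
Sum of the years' digits = 5+4+3+2+1 = 15.
Year 1: $40,680 × 5/15 = $13,560. Book value $30,320.
Year 2: $40,680 × 4/15 = $10,848. Book value $19,472.
Year 3: $40,680 × 3/15 = $8,136. Book value $11,336.
Year 4: $40,680 × 2/15 = $5,424. Book value $5,912.

$5,912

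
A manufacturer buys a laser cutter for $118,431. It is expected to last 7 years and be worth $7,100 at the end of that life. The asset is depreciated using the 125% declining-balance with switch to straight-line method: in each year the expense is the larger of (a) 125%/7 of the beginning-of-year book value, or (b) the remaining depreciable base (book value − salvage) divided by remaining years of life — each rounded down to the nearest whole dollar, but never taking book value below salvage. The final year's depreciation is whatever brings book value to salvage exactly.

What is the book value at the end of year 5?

Depreciable base = $118,431 − $7,100 = $111,331.
Year 1: DB = ⌊$118,431 × 125%/7⌋ = $21,148; SL = ⌊$111,331/7⌋ = $15,904 → take DB $21,148. Book value $97,283.
Year 2: DB = ⌊$97,283 × 125%/7⌋ = $17,371; SL = ⌊$90,183/6⌋ = $15,030 → take DB $17,371. Book value $79,912.
Year 3: DB = ⌊$79,912 × 125%/7⌋ = $14,270; SL = ⌊$72,812/5⌋ = $14,562 → take SL $14,562. Book value $65,350.
Year 4: DB = ⌊$65,350 × 125%/7⌋ = $11,669; SL = ⌊$58,250/4⌋ = $14,562 → take SL $14,562. Book value $50,788.
Year 5: DB = ⌊$50,788 × 125%/7⌋ = $9,069; SL = ⌊$43,688/3⌋ = $14,562 → take SL $14,562. Book value $36,226.

$36,226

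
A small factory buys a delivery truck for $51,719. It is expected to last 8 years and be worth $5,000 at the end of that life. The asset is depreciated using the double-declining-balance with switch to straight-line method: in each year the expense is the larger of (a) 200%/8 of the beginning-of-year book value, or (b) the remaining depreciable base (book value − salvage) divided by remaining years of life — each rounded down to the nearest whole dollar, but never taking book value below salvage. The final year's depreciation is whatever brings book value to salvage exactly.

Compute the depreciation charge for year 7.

Depreciable base = $51,719 − $5,000 = $46,719.
Year 1: DB = ⌊$51,719 × 200%/8⌋ = $12,929; SL = ⌊$46,719/8⌋ = $5,839 → take DB $12,929. Book value $38,790.
Year 2: DB = ⌊$38,790 × 200%/8⌋ = $9,697; SL = ⌊$33,790/7⌋ = $4,827 → take DB $9,697. Book value $29,093.
Year 3: DB = ⌊$29,093 × 200%/8⌋ = $7,273; SL = ⌊$24,093/6⌋ = $4,015 → take DB $7,273. Book value $21,820.
Year 4: DB = ⌊$21,820 × 200%/8⌋ = $5,455; SL = ⌊$16,820/5⌋ = $3,364 → take DB $5,455. Book value $16,365.
Year 5: DB = ⌊$16,365 × 200%/8⌋ = $4,091; SL = ⌊$11,365/4⌋ = $2,841 → take DB $4,091. Book value $12,274.
Year 6: DB = ⌊$12,274 × 200%/8⌋ = $3,068; SL = ⌊$7,274/3⌋ = $2,424 → take DB $3,068. Book value $9,206.
Year 7: DB = ⌊$9,206 × 200%/8⌋ = $2,301; SL = ⌊$4,206/2⌋ = $2,103 → take DB $2,301. Book value $6,905.

$2,301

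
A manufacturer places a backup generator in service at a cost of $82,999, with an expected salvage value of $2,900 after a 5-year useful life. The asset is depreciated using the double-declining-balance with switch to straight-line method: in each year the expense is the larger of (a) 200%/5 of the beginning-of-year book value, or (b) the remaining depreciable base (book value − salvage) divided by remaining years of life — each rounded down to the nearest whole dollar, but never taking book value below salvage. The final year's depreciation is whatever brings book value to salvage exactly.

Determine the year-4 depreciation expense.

Depreciable base = $82,999 − $2,900 = $80,099.
Year 1: DB = ⌊$82,999 × 200%/5⌋ = $33,199; SL = ⌊$80,099/5⌋ = $16,019 → take DB $33,199. Book value $49,800.
Year 2: DB = ⌊$49,800 × 200%/5⌋ = $19,920; SL = ⌊$46,900/4⌋ = $11,725 → take DB $19,920. Book value $29,880.
Year 3: DB = ⌊$29,880 × 200%/5⌋ = $11,952; SL = ⌊$26,980/3⌋ = $8,993 → take DB $11,952. Book value $17,928.
Year 4: DB = ⌊$17,928 × 200%/5⌋ = $7,171; SL = ⌊$15,028/2⌋ = $7,514 → take SL $7,514. Book value $10,414.

$7,514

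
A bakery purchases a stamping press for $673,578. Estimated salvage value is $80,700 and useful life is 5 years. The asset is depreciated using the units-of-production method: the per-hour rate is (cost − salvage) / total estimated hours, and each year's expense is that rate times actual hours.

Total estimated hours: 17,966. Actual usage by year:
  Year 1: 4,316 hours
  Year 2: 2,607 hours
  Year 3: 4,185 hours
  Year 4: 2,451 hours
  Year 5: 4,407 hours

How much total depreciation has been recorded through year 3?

Depreciable base = $673,578 − $80,700 = $592,878.
Rate = $592,878 / 17,966 hours = $33 per hour.
Year 1: 4,316 × $33 = $142,428. Book value $531,150.
Year 2: 2,607 × $33 = $86,031. Book value $445,119.
Year 3: 4,185 × $33 = $138,105. Book value $307,014.
Accumulated through year 3 = $673,578 − $307,014 = $366,564.

$366,564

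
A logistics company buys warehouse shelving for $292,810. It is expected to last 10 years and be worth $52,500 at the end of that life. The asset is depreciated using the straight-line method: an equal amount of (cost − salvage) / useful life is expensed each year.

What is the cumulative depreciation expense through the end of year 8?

$192,248

Depreciable base = $292,810 − $52,500 = $240,310.
Annual expense = $240,310 / 10 = $24,031.
End of year 1: book value $268,779.
End of year 2: book value $244,748.
End of year 3: book value $220,717.
End of year 4: book value $196,686.
End of year 5: book value $172,655.
End of year 6: book value $148,624.
End of year 7: book value $124,593.
End of year 8: book value $100,562.
Accumulated through year 8 = $292,810 − $100,562 = $192,248.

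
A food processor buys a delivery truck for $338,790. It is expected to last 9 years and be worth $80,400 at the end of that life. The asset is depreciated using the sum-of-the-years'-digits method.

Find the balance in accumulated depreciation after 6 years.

Depreciable base = $338,790 − $80,400 = $258,390.
Sum of the years' digits = 9+8+7+6+5+4+3+2+1 = 45.
Year 1: $258,390 × 9/45 = $51,678. Book value $287,112.
Year 2: $258,390 × 8/45 = $45,936. Book value $241,176.
Year 3: $258,390 × 7/45 = $40,194. Book value $200,982.
Year 4: $258,390 × 6/45 = $34,452. Book value $166,530.
Year 5: $258,390 × 5/45 = $28,710. Book value $137,820.
Year 6: $258,390 × 4/45 = $22,968. Book value $114,852.
Accumulated through year 6 = $338,790 − $114,852 = $223,938.

$223,938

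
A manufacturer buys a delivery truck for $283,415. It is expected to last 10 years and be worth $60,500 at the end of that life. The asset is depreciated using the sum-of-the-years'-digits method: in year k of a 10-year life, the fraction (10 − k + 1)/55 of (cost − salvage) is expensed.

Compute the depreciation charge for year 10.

Depreciable base = $283,415 − $60,500 = $222,915.
Sum of the years' digits = 10+9+8+7+6+5+4+3+2+1 = 55.
Year 1: $222,915 × 10/55 = $40,530. Book value $242,885.
Year 2: $222,915 × 9/55 = $36,477. Book value $206,408.
Year 3: $222,915 × 8/55 = $32,424. Book value $173,984.
Year 4: $222,915 × 7/55 = $28,371. Book value $145,613.
Year 5: $222,915 × 6/55 = $24,318. Book value $121,295.
Year 6: $222,915 × 5/55 = $20,265. Book value $101,030.
Year 7: $222,915 × 4/55 = $16,212. Book value $84,818.
Year 8: $222,915 × 3/55 = $12,159. Book value $72,659.
Year 9: $222,915 × 2/55 = $8,106. Book value $64,553.
Year 10: $222,915 × 1/55 = $4,053. Book value $60,500.

$4,053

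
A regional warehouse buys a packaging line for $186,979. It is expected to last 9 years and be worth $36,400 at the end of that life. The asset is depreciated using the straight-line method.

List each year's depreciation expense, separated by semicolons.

$16,731; $16,731; $16,731; $16,731; $16,731; $16,731; $16,731; $16,731; $16,731

Depreciable base = $186,979 − $36,400 = $150,579.
Annual expense = $150,579 / 9 = $16,731.
End of year 1: book value $170,248.
End of year 2: book value $153,517.
End of year 3: book value $136,786.
End of year 4: book value $120,055.
End of year 5: book value $103,324.
End of year 6: book value $86,593.
End of year 7: book value $69,862.
End of year 8: book value $53,131.
End of year 9: book value $36,400.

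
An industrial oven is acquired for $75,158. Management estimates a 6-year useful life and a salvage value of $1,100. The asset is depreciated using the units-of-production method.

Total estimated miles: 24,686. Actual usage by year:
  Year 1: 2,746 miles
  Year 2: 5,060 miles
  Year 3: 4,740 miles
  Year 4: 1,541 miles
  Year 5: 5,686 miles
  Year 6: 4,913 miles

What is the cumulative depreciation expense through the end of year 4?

Depreciable base = $75,158 − $1,100 = $74,058.
Rate = $74,058 / 24,686 miles = $3 per mile.
Year 1: 2,746 × $3 = $8,238. Book value $66,920.
Year 2: 5,060 × $3 = $15,180. Book value $51,740.
Year 3: 4,740 × $3 = $14,220. Book value $37,520.
Year 4: 1,541 × $3 = $4,623. Book value $32,897.
Accumulated through year 4 = $75,158 − $32,897 = $42,261.

$42,261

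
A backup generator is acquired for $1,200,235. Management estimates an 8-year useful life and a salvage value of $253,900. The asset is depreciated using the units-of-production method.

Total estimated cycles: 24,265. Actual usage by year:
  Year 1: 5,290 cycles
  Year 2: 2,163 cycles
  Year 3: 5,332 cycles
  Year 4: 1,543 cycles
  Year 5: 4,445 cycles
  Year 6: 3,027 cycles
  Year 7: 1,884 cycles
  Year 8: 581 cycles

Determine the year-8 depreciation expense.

$22,659

Depreciable base = $1,200,235 − $253,900 = $946,335.
Rate = $946,335 / 24,265 cycles = $39 per cycle.
Year 1: 5,290 × $39 = $206,310. Book value $993,925.
Year 2: 2,163 × $39 = $84,357. Book value $909,568.
Year 3: 5,332 × $39 = $207,948. Book value $701,620.
Year 4: 1,543 × $39 = $60,177. Book value $641,443.
Year 5: 4,445 × $39 = $173,355. Book value $468,088.
Year 6: 3,027 × $39 = $118,053. Book value $350,035.
Year 7: 1,884 × $39 = $73,476. Book value $276,559.
Year 8: 581 × $39 = $22,659. Book value $253,900.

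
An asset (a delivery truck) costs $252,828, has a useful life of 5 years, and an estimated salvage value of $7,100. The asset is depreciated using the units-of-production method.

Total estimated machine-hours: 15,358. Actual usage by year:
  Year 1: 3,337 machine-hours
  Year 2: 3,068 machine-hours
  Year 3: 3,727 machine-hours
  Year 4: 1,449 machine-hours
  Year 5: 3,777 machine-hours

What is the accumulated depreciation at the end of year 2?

Depreciable base = $252,828 − $7,100 = $245,728.
Rate = $245,728 / 15,358 machine-hours = $16 per machine-hour.
Year 1: 3,337 × $16 = $53,392. Book value $199,436.
Year 2: 3,068 × $16 = $49,088. Book value $150,348.
Accumulated through year 2 = $252,828 − $150,348 = $102,480.

$102,480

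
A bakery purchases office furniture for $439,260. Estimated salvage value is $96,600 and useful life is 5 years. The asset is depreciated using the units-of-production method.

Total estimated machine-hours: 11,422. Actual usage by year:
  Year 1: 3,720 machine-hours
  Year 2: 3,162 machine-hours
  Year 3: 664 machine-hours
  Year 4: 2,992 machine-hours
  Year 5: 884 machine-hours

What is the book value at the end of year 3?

Depreciable base = $439,260 − $96,600 = $342,660.
Rate = $342,660 / 11,422 machine-hours = $30 per machine-hour.
Year 1: 3,720 × $30 = $111,600. Book value $327,660.
Year 2: 3,162 × $30 = $94,860. Book value $232,800.
Year 3: 664 × $30 = $19,920. Book value $212,880.

$212,880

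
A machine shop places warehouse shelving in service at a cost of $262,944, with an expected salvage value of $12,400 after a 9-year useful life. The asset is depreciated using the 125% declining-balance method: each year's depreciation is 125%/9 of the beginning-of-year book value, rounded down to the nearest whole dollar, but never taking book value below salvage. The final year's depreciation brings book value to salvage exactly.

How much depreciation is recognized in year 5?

Depreciable base = $262,944 − $12,400 = $250,544.
Year 1: ⌊$262,944 × 125%/9⌋ = $36,520. Book value $226,424.
Year 2: ⌊$226,424 × 125%/9⌋ = $31,447. Book value $194,977.
Year 3: ⌊$194,977 × 125%/9⌋ = $27,080. Book value $167,897.
Year 4: ⌊$167,897 × 125%/9⌋ = $23,319. Book value $144,578.
Year 5: ⌊$144,578 × 125%/9⌋ = $20,080. Book value $124,498.

$20,080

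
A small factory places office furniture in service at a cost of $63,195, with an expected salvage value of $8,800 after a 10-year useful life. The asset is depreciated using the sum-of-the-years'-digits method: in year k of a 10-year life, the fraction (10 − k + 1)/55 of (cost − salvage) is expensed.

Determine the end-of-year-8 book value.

$11,767

Depreciable base = $63,195 − $8,800 = $54,395.
Sum of the years' digits = 10+9+8+7+6+5+4+3+2+1 = 55.
Year 1: $54,395 × 10/55 = $9,890. Book value $53,305.
Year 2: $54,395 × 9/55 = $8,901. Book value $44,404.
Year 3: $54,395 × 8/55 = $7,912. Book value $36,492.
Year 4: $54,395 × 7/55 = $6,923. Book value $29,569.
Year 5: $54,395 × 6/55 = $5,934. Book value $23,635.
Year 6: $54,395 × 5/55 = $4,945. Book value $18,690.
Year 7: $54,395 × 4/55 = $3,956. Book value $14,734.
Year 8: $54,395 × 3/55 = $2,967. Book value $11,767.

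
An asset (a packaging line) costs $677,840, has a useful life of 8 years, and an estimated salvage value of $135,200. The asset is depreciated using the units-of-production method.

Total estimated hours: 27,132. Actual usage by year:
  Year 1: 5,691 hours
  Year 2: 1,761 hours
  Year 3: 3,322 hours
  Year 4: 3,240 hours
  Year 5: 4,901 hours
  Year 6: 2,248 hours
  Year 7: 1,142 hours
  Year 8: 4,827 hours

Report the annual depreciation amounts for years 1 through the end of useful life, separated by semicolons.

$113,820; $35,220; $66,440; $64,800; $98,020; $44,960; $22,840; $96,540

Depreciable base = $677,840 − $135,200 = $542,640.
Rate = $542,640 / 27,132 hours = $20 per hour.
Year 1: 5,691 × $20 = $113,820. Book value $564,020.
Year 2: 1,761 × $20 = $35,220. Book value $528,800.
Year 3: 3,322 × $20 = $66,440. Book value $462,360.
Year 4: 3,240 × $20 = $64,800. Book value $397,560.
Year 5: 4,901 × $20 = $98,020. Book value $299,540.
Year 6: 2,248 × $20 = $44,960. Book value $254,580.
Year 7: 1,142 × $20 = $22,840. Book value $231,740.
Year 8: 4,827 × $20 = $96,540. Book value $135,200.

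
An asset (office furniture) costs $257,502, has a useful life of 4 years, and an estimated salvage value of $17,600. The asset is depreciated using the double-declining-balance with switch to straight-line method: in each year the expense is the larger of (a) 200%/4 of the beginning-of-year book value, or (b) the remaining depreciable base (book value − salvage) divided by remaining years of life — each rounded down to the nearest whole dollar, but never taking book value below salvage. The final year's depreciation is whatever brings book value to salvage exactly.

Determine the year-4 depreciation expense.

$14,588

Depreciable base = $257,502 − $17,600 = $239,902.
Year 1: DB = ⌊$257,502 × 200%/4⌋ = $128,751; SL = ⌊$239,902/4⌋ = $59,975 → take DB $128,751. Book value $128,751.
Year 2: DB = ⌊$128,751 × 200%/4⌋ = $64,375; SL = ⌊$111,151/3⌋ = $37,050 → take DB $64,375. Book value $64,376.
Year 3: DB = ⌊$64,376 × 200%/4⌋ = $32,188; SL = ⌊$46,776/2⌋ = $23,388 → take DB $32,188. Book value $32,188.
Year 4 (final): $32,188 − $17,600 = $14,588. Book value $17,600.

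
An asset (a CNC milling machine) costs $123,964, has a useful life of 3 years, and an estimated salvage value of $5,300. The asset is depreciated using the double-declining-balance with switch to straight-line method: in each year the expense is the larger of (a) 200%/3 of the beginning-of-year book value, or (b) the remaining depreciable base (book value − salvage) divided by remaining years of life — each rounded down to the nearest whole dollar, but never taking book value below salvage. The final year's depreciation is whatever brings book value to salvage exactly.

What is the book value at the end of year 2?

$13,774

Depreciable base = $123,964 − $5,300 = $118,664.
Year 1: DB = ⌊$123,964 × 200%/3⌋ = $82,642; SL = ⌊$118,664/3⌋ = $39,554 → take DB $82,642. Book value $41,322.
Year 2: DB = ⌊$41,322 × 200%/3⌋ = $27,548; SL = ⌊$36,022/2⌋ = $18,011 → take DB $27,548. Book value $13,774.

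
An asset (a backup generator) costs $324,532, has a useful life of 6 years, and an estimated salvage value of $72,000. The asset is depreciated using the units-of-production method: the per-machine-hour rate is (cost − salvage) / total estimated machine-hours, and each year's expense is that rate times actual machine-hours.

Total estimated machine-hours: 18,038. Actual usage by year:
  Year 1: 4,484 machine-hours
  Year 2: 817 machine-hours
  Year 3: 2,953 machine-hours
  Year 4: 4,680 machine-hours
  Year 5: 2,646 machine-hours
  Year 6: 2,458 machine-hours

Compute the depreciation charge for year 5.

$37,044

Depreciable base = $324,532 − $72,000 = $252,532.
Rate = $252,532 / 18,038 machine-hours = $14 per machine-hour.
Year 1: 4,484 × $14 = $62,776. Book value $261,756.
Year 2: 817 × $14 = $11,438. Book value $250,318.
Year 3: 2,953 × $14 = $41,342. Book value $208,976.
Year 4: 4,680 × $14 = $65,520. Book value $143,456.
Year 5: 2,646 × $14 = $37,044. Book value $106,412.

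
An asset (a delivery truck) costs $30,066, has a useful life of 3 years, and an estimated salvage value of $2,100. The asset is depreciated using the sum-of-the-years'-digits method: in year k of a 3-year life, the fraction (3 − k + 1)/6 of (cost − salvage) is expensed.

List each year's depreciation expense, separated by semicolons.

Depreciable base = $30,066 − $2,100 = $27,966.
Sum of the years' digits = 3+2+1 = 6.
Year 1: $27,966 × 3/6 = $13,983. Book value $16,083.
Year 2: $27,966 × 2/6 = $9,322. Book value $6,761.
Year 3: $27,966 × 1/6 = $4,661. Book value $2,100.

$13,983; $9,322; $4,661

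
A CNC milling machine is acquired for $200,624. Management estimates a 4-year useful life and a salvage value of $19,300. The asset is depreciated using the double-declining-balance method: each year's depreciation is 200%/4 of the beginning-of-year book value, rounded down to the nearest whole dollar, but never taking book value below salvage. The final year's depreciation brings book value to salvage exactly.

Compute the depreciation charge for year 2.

$50,156

Depreciable base = $200,624 − $19,300 = $181,324.
Year 1: ⌊$200,624 × 200%/4⌋ = $100,312. Book value $100,312.
Year 2: ⌊$100,312 × 200%/4⌋ = $50,156. Book value $50,156.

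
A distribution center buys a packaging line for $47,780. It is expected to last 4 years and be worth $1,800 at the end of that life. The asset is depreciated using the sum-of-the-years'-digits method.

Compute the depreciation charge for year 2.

$13,794

Depreciable base = $47,780 − $1,800 = $45,980.
Sum of the years' digits = 4+3+2+1 = 10.
Year 1: $45,980 × 4/10 = $18,392. Book value $29,388.
Year 2: $45,980 × 3/10 = $13,794. Book value $15,594.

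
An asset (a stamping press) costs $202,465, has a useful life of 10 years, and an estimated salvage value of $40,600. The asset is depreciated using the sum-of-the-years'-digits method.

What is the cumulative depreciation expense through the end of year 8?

Depreciable base = $202,465 − $40,600 = $161,865.
Sum of the years' digits = 10+9+8+7+6+5+4+3+2+1 = 55.
Year 1: $161,865 × 10/55 = $29,430. Book value $173,035.
Year 2: $161,865 × 9/55 = $26,487. Book value $146,548.
Year 3: $161,865 × 8/55 = $23,544. Book value $123,004.
Year 4: $161,865 × 7/55 = $20,601. Book value $102,403.
Year 5: $161,865 × 6/55 = $17,658. Book value $84,745.
Year 6: $161,865 × 5/55 = $14,715. Book value $70,030.
Year 7: $161,865 × 4/55 = $11,772. Book value $58,258.
Year 8: $161,865 × 3/55 = $8,829. Book value $49,429.
Accumulated through year 8 = $202,465 − $49,429 = $153,036.

$153,036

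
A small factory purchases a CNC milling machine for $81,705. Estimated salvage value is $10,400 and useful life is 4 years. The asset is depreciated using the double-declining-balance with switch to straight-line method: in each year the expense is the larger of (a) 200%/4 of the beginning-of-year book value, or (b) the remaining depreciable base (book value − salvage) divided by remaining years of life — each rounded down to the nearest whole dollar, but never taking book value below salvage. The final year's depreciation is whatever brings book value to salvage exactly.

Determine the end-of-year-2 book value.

$20,427

Depreciable base = $81,705 − $10,400 = $71,305.
Year 1: DB = ⌊$81,705 × 200%/4⌋ = $40,852; SL = ⌊$71,305/4⌋ = $17,826 → take DB $40,852. Book value $40,853.
Year 2: DB = ⌊$40,853 × 200%/4⌋ = $20,426; SL = ⌊$30,453/3⌋ = $10,151 → take DB $20,426. Book value $20,427.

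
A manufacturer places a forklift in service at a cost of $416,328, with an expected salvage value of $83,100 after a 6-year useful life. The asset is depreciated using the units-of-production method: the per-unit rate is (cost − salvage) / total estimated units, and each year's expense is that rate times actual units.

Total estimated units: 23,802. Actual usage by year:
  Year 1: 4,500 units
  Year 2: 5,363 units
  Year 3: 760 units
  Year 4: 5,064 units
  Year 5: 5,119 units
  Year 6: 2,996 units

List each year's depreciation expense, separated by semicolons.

$63,000; $75,082; $10,640; $70,896; $71,666; $41,944

Depreciable base = $416,328 − $83,100 = $333,228.
Rate = $333,228 / 23,802 units = $14 per unit.
Year 1: 4,500 × $14 = $63,000. Book value $353,328.
Year 2: 5,363 × $14 = $75,082. Book value $278,246.
Year 3: 760 × $14 = $10,640. Book value $267,606.
Year 4: 5,064 × $14 = $70,896. Book value $196,710.
Year 5: 5,119 × $14 = $71,666. Book value $125,044.
Year 6: 2,996 × $14 = $41,944. Book value $83,100.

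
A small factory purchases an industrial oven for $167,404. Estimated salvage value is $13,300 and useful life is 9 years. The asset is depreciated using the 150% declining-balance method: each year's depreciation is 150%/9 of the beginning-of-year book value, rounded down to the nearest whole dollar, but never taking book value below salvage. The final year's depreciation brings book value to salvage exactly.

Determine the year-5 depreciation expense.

$13,455

Depreciable base = $167,404 − $13,300 = $154,104.
Year 1: ⌊$167,404 × 150%/9⌋ = $27,900. Book value $139,504.
Year 2: ⌊$139,504 × 150%/9⌋ = $23,250. Book value $116,254.
Year 3: ⌊$116,254 × 150%/9⌋ = $19,375. Book value $96,879.
Year 4: ⌊$96,879 × 150%/9⌋ = $16,146. Book value $80,733.
Year 5: ⌊$80,733 × 150%/9⌋ = $13,455. Book value $67,278.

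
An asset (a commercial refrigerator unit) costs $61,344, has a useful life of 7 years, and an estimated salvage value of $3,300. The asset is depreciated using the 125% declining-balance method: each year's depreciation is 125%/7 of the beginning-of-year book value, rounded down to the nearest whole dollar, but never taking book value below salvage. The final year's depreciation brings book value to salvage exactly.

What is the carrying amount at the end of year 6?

Depreciable base = $61,344 − $3,300 = $58,044.
Year 1: ⌊$61,344 × 125%/7⌋ = $10,954. Book value $50,390.
Year 2: ⌊$50,390 × 125%/7⌋ = $8,998. Book value $41,392.
Year 3: ⌊$41,392 × 125%/7⌋ = $7,391. Book value $34,001.
Year 4: ⌊$34,001 × 125%/7⌋ = $6,071. Book value $27,930.
Year 5: ⌊$27,930 × 125%/7⌋ = $4,987. Book value $22,943.
Year 6: ⌊$22,943 × 125%/7⌋ = $4,096. Book value $18,847.

$18,847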